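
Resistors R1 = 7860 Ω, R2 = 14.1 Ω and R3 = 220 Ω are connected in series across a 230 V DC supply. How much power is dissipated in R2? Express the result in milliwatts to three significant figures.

The current is common to all series resistors; compute it, then apply P = I²R for the target.
R_total = 7860 + 14.1 + 220 = 8094 Ω
I = V / R_total = 230 / 8094 = 0.02842 A
P_R2 = I² × R2 = (0.02842)² × 14.1 = 0.01139 W

11.4 mW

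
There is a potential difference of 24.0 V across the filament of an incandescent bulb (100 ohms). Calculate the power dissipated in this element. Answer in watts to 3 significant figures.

5.76 W

Voltage and resistance are given, so P = V²/R is the one-step route.
P = (24.0 V)² / 100 Ω = 5.760 W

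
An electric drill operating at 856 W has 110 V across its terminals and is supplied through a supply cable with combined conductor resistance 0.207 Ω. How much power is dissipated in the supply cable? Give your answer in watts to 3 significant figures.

12.5 W

The supply cable and load are in series, so the same current flows in both; the loss is I²R_line.
I = P / V = 856 / 110 = 7.782 A through the supply cable.
P_line = I² R_line = (7.782)² × 0.207 = 12.54 W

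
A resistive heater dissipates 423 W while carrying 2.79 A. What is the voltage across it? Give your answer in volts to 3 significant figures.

152 V

From P = V I = I²R = V²/R, with the two given quantities we get V = P / I.
V = 423 / 2.790 = 151.6 V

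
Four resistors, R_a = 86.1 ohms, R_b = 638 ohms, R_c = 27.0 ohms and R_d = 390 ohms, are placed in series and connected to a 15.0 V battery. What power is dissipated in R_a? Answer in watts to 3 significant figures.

Series elements share the same current, so find I first, then use P = I²R.
R_total = 86.1 + 638 + 27.0 + 390 = 1141 Ω
I = V / R_total = 15.0 / 1141 = 0.01315 A
P_R_a = I² × R_a = (0.01315)² × 86.1 = 0.01488 W

0.0149 W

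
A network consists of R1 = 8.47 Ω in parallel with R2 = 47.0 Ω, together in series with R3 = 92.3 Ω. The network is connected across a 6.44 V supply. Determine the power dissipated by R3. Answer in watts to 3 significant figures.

Combine R1 and R2 into their parallel equivalent first, reducing the network to two series resistors.
R_p = (8.47×47.0)/(8.47+47.0) = 7.177 Ω
R_total = R_p + 92.3 = 7.177 + 92.3 = 99.48 Ω
I = V / R_total = 6.44 / 99.48 = 0.06474 A
All the supply current flows through R3; use P = I²R3.
P_R3 = (0.06474)² × 92.3 = 0.3868 W

0.387 W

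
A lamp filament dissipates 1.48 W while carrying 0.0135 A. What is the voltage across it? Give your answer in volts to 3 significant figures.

Rearranging the power relation for the two known quantities gives V = P / I.
V = 1.48 / 0.01350 = 109.6 V

110 V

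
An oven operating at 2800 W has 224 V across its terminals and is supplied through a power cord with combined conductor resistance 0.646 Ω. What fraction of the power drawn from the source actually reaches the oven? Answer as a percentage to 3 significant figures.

96.5 %

I = P / V = 2800 / 224 = 12.50 A through the power cord.
P_line = I² R_line = (12.50)² × 0.646 = 100.9 W
P_source = P_load + P_line = 2800 + 100.9 = 2901 W
η = P_load / P_source = 2800 / 2901 = 0.9652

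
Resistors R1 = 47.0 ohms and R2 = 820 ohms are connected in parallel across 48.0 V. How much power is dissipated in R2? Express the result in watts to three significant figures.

2.81 W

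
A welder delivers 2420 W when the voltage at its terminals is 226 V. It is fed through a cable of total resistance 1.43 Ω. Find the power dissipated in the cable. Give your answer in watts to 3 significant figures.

Line loss is just I²R for the cable — we know both I and R_line directly.
I = P / V = 2420 / 226 = 10.71 A through the cable.
P_line = I² R_line = (10.71)² × 1.43 = 164.0 W

164 W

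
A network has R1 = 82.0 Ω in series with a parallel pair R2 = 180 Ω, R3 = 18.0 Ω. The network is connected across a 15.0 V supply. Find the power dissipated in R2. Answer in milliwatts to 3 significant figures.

34.6 mW

Reduce the parallel pair to R_p first; the network is then a simple series string.
R_p = (180×18.0)/(180+18.0) = 16.36 Ω
R_total = 82.0 + 16.36 = 98.36 Ω
I = V / R_total = 15.0 / 98.36 = 0.1525 A
Voltage across the parallel pair: V_p = I × R_p = 0.1525 × 16.36 = 2.495 V
R2 is across V_p, so use P = V²/R for that branch.
P_R2 = (2.495)² / 180 = 0.03459 W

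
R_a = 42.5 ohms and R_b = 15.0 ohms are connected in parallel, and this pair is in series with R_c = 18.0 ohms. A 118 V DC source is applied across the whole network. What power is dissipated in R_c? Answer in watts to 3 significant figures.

Collapse the R_a‖R_b pair into one equivalent R_p; then R_p and R_c form a series string.
R_p = (42.5×15.0)/(42.5+15.0) = 11.09 Ω
R_total = R_p + 18.0 = 11.09 + 18.0 = 29.09 Ω
I = V / R_total = 118 / 29.09 = 4.057 A
R_c carries the full series current, so P = I²R.
P_R_c = (4.057)² × 18.0 = 296.2 W

296 W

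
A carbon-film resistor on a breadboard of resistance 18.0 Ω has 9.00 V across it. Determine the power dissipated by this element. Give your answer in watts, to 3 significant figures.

With V across and R both known, P = V²/R gives the dissipation directly.
P = (9.00 V)² / 18.0 Ω = 4.500 W

4.50 W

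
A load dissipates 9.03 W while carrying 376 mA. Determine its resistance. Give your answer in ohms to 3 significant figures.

63.9 Ω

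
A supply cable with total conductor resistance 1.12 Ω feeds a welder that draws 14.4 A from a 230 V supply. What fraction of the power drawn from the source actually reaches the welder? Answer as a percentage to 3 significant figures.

The supply cable carries the full 14.4 A.
P_line = I² R_line = (14.40)² × 1.12 = 232.2 W
P_source = V I = 230 × 14.40 = 3312 W; P_load = 3080 W
η = P_load / P_source = 3080 / 3312 = 0.9299

93.0 %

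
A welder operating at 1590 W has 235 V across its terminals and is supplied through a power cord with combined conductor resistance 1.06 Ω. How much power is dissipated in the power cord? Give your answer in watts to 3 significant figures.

Only the current and the line resistance are needed for the I²R loss.
I = P / V = 1590 / 235 = 6.766 A through the power cord.
P_line = I² R_line = (6.766)² × 1.06 = 48.52 W

48.5 W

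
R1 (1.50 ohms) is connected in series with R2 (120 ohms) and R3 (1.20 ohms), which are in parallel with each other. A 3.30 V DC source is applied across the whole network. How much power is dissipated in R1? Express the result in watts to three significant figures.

2.26 W

Collapse R2‖R3 to a single equivalent, reducing the network to two series elements.
R_p = (120×1.20)/(120+1.20) = 1.188 Ω
R_total = 1.50 + 1.188 = 2.688 Ω
I = V / R_total = 3.30 / 2.688 = 1.228 A
All the current flows through R1; use P = I²R.
P_R1 = (1.228)² × 1.50 = 2.261 W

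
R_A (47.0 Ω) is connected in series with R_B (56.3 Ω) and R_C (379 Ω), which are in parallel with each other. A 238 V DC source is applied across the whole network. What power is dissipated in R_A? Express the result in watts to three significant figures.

Reduce the parallel pair to R_p first; the network is then a simple series string.
R_p = (56.3×379)/(56.3+379) = 49.02 Ω
R_total = 47.0 + 49.02 = 96.02 Ω
I = V / R_total = 238 / 96.02 = 2.479 A
R_A carries the full series current, so P = I²R.
P_R_A = (2.479)² × 47.0 = 288.8 W

289 W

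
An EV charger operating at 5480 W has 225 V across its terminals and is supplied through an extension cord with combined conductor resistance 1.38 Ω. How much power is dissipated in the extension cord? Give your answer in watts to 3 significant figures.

The extension cord is a series resistance carrying the load current; its dissipation is I²R_line.
I = P / V = 5480 / 225 = 24.36 A through the extension cord.
P_line = I² R_line = (24.36)² × 1.38 = 818.6 W

819 W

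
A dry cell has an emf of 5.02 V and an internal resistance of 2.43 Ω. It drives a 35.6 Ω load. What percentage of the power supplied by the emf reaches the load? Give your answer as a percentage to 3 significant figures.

93.6 %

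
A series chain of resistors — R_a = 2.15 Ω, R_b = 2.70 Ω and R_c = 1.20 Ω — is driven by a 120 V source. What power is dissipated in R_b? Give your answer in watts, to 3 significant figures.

In a series string the same current flows through every resistor — find that current, then P = I²R for the one we want.
R_total = 2.15 + 2.70 + 1.20 = 6.050 Ω
I = V / R_total = 120 / 6.050 = 19.83 A
P_R_b = I² × R_b = (19.83)² × 2.70 = 1062 W

1060 W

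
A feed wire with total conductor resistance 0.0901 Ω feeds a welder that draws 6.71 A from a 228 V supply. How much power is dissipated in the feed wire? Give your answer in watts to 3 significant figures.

Line loss is just I²R for the cable — we know both I and R_line directly.
The feed wire carries the full 6.71 A.
P_line = I² R_line = (6.710)² × 0.0901 = 4.057 W

4.06 W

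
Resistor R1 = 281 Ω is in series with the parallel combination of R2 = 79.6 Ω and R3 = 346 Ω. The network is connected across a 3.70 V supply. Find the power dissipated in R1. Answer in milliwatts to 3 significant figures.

32.2 mW

Replace R2 and R3 with their parallel equivalent so the circuit becomes R1 in series with R_p.
R_p = (79.6×346)/(79.6+346) = 64.71 Ω
R_total = 281 + 64.71 = 345.7 Ω
I = V / R_total = 3.70 / 345.7 = 0.01070 A
R1 carries the full series current, so P = I²R.
P_R1 = (0.01070)² × 281 = 0.03219 W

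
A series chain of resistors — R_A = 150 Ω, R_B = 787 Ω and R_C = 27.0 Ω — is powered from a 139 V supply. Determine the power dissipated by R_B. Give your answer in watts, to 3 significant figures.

16.4 W

The current is common to all series resistors; compute it, then apply P = I²R for the target.
R_total = 150 + 787 + 27.0 = 964.0 Ω
I = V / R_total = 139 / 964.0 = 0.1442 A
P_R_B = I² × R_B = (0.1442)² × 787 = 16.36 W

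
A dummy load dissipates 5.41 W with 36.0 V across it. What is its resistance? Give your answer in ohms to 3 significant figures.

From P = V I = I²R = V²/R, with the two given quantities we get R = V² / P.
R = (36.0)² / 5.41 = 239.6 Ω

240 Ω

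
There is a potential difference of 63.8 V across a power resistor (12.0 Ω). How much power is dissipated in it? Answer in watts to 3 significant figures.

We know the drop across the element and its resistance — P = V²/R, one step.
P = (63.8 V)² / 12.0 Ω = 339.2 W

339 W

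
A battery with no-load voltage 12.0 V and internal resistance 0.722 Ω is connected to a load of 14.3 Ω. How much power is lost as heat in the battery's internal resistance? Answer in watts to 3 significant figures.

0.461 W

r is in series with the load, so it carries the full circuit current — the loss in it is I²r.
I = ε / (r + R) = 12.0 / (0.722 + 14.3) = 0.7988 A
P_int = I² r = (0.7988)² × 0.722 = 0.4607 W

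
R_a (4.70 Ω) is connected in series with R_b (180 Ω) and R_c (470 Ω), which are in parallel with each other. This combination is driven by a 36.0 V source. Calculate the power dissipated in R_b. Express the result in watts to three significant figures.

Reduce the parallel pair to R_p first; the network is then a simple series string.
R_p = (180×470)/(180+470) = 130.2 Ω
R_total = 4.70 + 130.2 = 134.9 Ω
I = V / R_total = 36.0 / 134.9 = 0.2670 A
Voltage across the parallel pair: V_p = I × R_p = 0.2670 × 130.2 = 34.75 V
With V_p across R_b, its power is V_p²/R_b.
P_R_b = (34.75)² / 180 = 6.707 W

6.71 W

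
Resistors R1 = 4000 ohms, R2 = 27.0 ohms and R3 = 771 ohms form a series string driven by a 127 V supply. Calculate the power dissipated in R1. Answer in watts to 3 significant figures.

2.80 W

Every series element carries the same I. Get I from the total resistance, then P = I² × R1.
R_total = 4000 + 27.0 + 771 = 4798 Ω
I = V / R_total = 127 / 4798 = 0.02647 A
P_R1 = I² × R1 = (0.02647)² × 4000 = 2.803 W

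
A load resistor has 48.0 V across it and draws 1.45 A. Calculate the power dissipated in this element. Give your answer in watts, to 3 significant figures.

V and I are known directly — P = V I, no intermediate step needed.
P = 48.0 V × 1.450 A = 69.60 W

69.6 W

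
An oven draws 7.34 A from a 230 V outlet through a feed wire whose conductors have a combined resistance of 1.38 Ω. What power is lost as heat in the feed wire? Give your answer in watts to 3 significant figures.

74.3 W

Only the current and the line resistance are needed for the I²R loss.
The feed wire carries the full 7.34 A.
P_line = I² R_line = (7.340)² × 1.38 = 74.35 W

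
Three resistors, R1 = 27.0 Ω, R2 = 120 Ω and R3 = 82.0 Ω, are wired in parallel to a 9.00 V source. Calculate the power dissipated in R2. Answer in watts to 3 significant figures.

Parallel branches share the same voltage; P = V²/R gives the branch power in one step.
P_R2 = V² / R2 = (9.00)² / 120 Ω = 0.6750 W

0.675 W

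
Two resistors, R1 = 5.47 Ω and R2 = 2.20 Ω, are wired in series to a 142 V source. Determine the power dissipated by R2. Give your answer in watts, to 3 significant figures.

In a series string the same current flows through every resistor — find that current, then P = I²R for the one we want.
R_total = 5.47 + 2.20 = 7.670 Ω
I = V / R_total = 142 / 7.670 = 18.51 A
P_R2 = I² × R2 = (18.51)² × 2.20 = 754.1 W

754 W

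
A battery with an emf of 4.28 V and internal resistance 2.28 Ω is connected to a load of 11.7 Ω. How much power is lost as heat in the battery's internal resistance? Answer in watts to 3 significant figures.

0.214 W

r is in series with the load, so it carries the full circuit current — the loss in it is I²r.
I = ε / (r + R) = 4.28 / (2.28 + 11.7) = 0.3062 A
P_int = I² r = (0.3062)² × 2.28 = 0.2137 W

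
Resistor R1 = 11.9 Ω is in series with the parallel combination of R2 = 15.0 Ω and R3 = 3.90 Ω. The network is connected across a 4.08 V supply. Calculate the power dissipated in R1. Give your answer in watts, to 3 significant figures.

Reduce the parallel pair to R_p first; the network is then a simple series string.
R_p = (15.0×3.90)/(15.0+3.90) = 3.095 Ω
R_total = 11.9 + 3.095 = 15.00 Ω
I = V / R_total = 4.08 / 15.00 = 0.2721 A
R1 carries the full series current, so P = I²R.
P_R1 = (0.2721)² × 11.9 = 0.8810 W

0.881 W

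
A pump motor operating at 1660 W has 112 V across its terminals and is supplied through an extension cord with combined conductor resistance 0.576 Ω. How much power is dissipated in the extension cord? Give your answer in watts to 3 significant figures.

The extension cord and load are in series, so the same current flows in both; the loss is I²R_line.
I = P / V = 1660 / 112 = 14.82 A through the extension cord.
P_line = I² R_line = (14.82)² × 0.576 = 126.5 W

127 W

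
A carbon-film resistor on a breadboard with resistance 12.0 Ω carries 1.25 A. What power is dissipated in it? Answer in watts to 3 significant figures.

18.8 W

The current through and the resistance of the element are both given; use P = I²R.
P = (1.250 A)² × 12.0 Ω = 18.75 W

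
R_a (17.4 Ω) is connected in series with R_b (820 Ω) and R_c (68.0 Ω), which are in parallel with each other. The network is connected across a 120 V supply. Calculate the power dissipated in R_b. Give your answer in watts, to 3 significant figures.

10.8 W

Reduce the parallel pair to R_p first; the network is then a simple series string.
R_p = (820×68.0)/(820+68.0) = 62.79 Ω
R_total = 17.4 + 62.79 = 80.19 Ω
I = V / R_total = 120 / 80.19 = 1.496 A
Voltage across the parallel pair: V_p = I × R_p = 1.496 × 62.79 = 93.96 V
R_b is across V_p, so use P = V²/R for that branch.
P_R_b = (93.96)² / 820 = 10.77 W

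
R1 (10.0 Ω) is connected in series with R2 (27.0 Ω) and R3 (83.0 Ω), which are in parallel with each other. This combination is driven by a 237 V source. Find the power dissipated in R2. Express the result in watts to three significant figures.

Reduce the parallel pair to R_p first; the network is then a simple series string.
R_p = (27.0×83.0)/(27.0+83.0) = 20.37 Ω
R_total = 10.0 + 20.37 = 30.37 Ω
I = V / R_total = 237 / 30.37 = 7.803 A
Voltage across the parallel pair: V_p = I × R_p = 7.803 × 20.37 = 159.0 V
With V_p across R2, its power is V_p²/R2.
P_R2 = (159.0)² / 27.0 = 936.0 W

936 W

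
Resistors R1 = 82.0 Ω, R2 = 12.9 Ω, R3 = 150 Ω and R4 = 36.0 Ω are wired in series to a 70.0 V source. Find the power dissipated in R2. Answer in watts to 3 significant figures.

Every series element carries the same I. Get I from the total resistance, then P = I² × R2.
R_total = 82.0 + 12.9 + 150 + 36.0 = 280.9 Ω
I = V / R_total = 70.0 / 280.9 = 0.2492 A
P_R2 = I² × R2 = (0.2492)² × 12.9 = 0.8011 W

0.801 W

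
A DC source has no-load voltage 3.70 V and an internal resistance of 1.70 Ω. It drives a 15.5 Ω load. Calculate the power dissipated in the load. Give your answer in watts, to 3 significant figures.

0.717 W

Load and internal resistance form a series loop — compute the loop current, then the load power via I²R.
I = ε / (r + R) = 3.70 / (1.70 + 15.5) = 0.2151 A
P_load = I² R = (0.2151)² × 15.5 = 0.7173 W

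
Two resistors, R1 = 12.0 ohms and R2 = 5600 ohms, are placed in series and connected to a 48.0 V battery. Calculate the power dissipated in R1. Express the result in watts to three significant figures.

0.000878 W

Series elements share the same current, so find I first, then use P = I²R.
R_total = 12.0 + 5600 = 5612 Ω
I = V / R_total = 48.0 / 5612 = 0.008553 A
P_R1 = I² × R1 = (0.008553)² × 12.0 = 0.0008779 W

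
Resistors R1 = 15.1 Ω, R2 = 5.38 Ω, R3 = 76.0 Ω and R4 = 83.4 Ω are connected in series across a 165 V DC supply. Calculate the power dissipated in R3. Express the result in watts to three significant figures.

63.9 W

Every series element carries the same I. Get I from the total resistance, then P = I² × R3.
R_total = 15.1 + 5.38 + 76.0 + 83.4 = 179.9 Ω
I = V / R_total = 165 / 179.9 = 0.9173 A
P_R3 = I² × R3 = (0.9173)² × 76.0 = 63.95 W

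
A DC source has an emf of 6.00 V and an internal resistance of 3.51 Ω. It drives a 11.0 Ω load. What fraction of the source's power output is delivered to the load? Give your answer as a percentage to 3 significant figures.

Both r and R carry the same current, so the power split is just the resistance split: η = R/(R+r).
η = R / (R + r) = 11.0 / (11.0 + 3.51) = 0.7581

75.8 %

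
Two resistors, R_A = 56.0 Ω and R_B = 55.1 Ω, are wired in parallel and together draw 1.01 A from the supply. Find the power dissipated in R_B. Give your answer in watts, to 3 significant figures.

The branches share the same voltage, but only the total current is given — find V from the equivalent resistance first.
1/R_eq = 1/56.0 + 1/55.1 ⇒ R_eq = 27.77 Ω
V = I_total × R_eq = 1.010 × 27.77 = 28.05 V
P_R_B = V² / R_B = (28.05)² / 55.1 = 14.28 W

14.3 W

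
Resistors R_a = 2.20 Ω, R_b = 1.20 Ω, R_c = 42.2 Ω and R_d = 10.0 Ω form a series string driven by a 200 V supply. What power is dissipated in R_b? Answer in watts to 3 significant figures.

Since the resistors are in series they all carry the loop current I = V/R_total; the power in any one is I²R.
R_total = 2.20 + 1.20 + 42.2 + 10.0 = 55.60 Ω
I = V / R_total = 200 / 55.60 = 3.597 A
P_R_b = I² × R_b = (3.597)² × 1.20 = 15.53 W

15.5 W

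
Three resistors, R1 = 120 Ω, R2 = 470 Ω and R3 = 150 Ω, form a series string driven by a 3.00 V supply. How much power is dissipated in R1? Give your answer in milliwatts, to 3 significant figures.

1.97 mW

In a series string the same current flows through every resistor — find that current, then P = I²R for the one we want.
R_total = 120 + 470 + 150 = 740.0 Ω
I = V / R_total = 3.00 / 740.0 = 0.004054 A
P_R1 = I² × R1 = (0.004054)² × 120 = 0.001972 W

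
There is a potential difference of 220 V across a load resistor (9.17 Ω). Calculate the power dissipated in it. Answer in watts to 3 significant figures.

5280 W

With V across and R both known, P = V²/R gives the dissipation directly.
P = (220 V)² / 9.17 Ω = 5278 W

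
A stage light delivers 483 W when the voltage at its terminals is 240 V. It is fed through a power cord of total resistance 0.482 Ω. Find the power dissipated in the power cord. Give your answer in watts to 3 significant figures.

1.95 W

The power cord and load are in series, so the same current flows in both; the loss is I²R_line.
I = P / V = 483 / 240 = 2.013 A through the power cord.
P_line = I² R_line = (2.013)² × 0.482 = 1.952 W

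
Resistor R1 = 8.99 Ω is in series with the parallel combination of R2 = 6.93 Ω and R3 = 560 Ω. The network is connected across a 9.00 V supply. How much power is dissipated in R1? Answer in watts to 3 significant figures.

Collapse R2‖R3 to a single equivalent, reducing the network to two series elements.
R_p = (6.93×560)/(6.93+560) = 6.845 Ω
R_total = 8.99 + 6.845 = 15.84 Ω
I = V / R_total = 9.00 / 15.84 = 0.5684 A
R1 is in the main series path, so its power is I²R1.
P_R1 = (0.5684)² × 8.99 = 2.904 W

2.90 W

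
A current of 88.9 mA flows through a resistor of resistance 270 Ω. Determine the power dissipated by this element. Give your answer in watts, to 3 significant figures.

2.13 W

Knowing I and R, the power is just I²R — no need to find V first.
P = (0.08890 A)² × 270 Ω = 2.134 W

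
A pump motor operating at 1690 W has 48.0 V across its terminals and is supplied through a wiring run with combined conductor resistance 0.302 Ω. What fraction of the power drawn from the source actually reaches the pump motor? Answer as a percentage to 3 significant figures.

81.9 %

I = P / V = 1690 / 48.0 = 35.21 A through the wiring run.
P_line = I² R_line = (35.21)² × 0.302 = 374.4 W
P_source = P_load + P_line = 1690 + 374.4 = 2064 W
η = P_load / P_source = 1690 / 2064 = 0.8187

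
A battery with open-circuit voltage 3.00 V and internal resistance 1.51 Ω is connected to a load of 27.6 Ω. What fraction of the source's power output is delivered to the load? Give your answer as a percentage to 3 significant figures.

94.8 %

Efficiency is P_load / P_total. With a series r and R sharing the same I, P = I²R for each, so η = R/(R+r).
η = R / (R + r) = 27.6 / (27.6 + 1.51) = 0.9481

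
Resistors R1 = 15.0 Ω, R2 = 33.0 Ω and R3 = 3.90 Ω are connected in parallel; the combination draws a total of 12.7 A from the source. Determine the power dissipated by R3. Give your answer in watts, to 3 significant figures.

331 W

Only the total current is stated, so first find the parallel equivalent to get the voltage across the combination.
1/R_eq = 1/15.0 + 1/33.0 + 1/3.90 ⇒ R_eq = 2.830 Ω
V = I_total × R_eq = 12.70 × 2.830 = 35.94 V
P_R3 = V² / R3 = (35.94)² / 3.90 = 331.2 W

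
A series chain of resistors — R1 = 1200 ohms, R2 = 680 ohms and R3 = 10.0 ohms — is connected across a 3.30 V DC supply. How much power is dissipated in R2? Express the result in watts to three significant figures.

0.00207 W

Series elements share the same current, so find I first, then use P = I²R.
R_total = 1200 + 680 + 10.0 = 1890 Ω
I = V / R_total = 3.30 / 1890 = 0.001746 A
P_R2 = I² × R2 = (0.001746)² × 680 = 0.002073 W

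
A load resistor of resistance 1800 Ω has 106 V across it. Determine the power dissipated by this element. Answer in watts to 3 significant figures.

6.24 W

V and R are stated; P = V²/R avoids computing the current.
P = (106 V)² / 1800 Ω = 6.242 W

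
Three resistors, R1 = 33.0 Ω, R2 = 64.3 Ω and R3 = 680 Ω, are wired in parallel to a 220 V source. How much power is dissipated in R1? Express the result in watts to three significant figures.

1470 W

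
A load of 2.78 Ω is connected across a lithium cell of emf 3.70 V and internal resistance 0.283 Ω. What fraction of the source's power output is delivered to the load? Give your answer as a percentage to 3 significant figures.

90.8 %

Both r and R carry the same current, so the power split is just the resistance split: η = R/(R+r).
η = R / (R + r) = 2.78 / (2.78 + 0.283) = 0.9076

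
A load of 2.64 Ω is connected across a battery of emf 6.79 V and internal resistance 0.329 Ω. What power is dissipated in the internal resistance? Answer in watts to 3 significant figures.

The source's internal resistance is just another series element carrying I; its dissipation is I²r.
I = ε / (r + R) = 6.79 / (0.329 + 2.64) = 2.287 A
P_int = I² r = (2.287)² × 0.329 = 1.721 W

1.72 W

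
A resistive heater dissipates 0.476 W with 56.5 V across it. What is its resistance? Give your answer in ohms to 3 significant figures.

6710 Ω

The two known quantities fix the third via R = V² / P.
R = (56.5)² / 0.476 = 6706 Ω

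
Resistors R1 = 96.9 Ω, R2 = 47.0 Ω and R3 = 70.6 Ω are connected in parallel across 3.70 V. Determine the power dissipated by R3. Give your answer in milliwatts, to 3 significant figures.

Parallel branches share the same voltage; P = V²/R gives the branch power in one step.
P_R3 = V² / R3 = (3.70)² / 70.6 Ω = 0.1939 W

194 mW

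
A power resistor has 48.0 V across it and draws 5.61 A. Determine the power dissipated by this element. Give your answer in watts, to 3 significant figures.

269 W

Both the voltage across and the current through the element are known, so P = V I applies directly.
P = 48.0 V × 5.610 A = 269.3 W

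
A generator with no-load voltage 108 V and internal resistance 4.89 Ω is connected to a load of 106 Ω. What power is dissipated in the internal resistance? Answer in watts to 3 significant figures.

The internal resistance carries the same current as the load; P_int = I²r.
I = ε / (r + R) = 108 / (4.89 + 106) = 0.9739 A
P_int = I² r = (0.9739)² × 4.89 = 4.638 W

4.64 W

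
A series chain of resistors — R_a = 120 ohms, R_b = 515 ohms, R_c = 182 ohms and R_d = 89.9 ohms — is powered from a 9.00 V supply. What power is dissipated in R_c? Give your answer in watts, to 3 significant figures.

0.0179 W

Every series element carries the same I. Get I from the total resistance, then P = I² × R_c.
R_total = 120 + 515 + 182 + 89.9 = 906.9 Ω
I = V / R_total = 9.00 / 906.9 = 0.009924 A
P_R_c = I² × R_c = (0.009924)² × 182 = 0.01792 W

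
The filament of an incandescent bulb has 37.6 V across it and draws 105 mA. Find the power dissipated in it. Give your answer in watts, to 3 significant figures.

Since both terminal voltage and current are stated, P = V I gives the power in one step.
P = 37.6 V × 0.1050 A = 3.948 W

3.95 W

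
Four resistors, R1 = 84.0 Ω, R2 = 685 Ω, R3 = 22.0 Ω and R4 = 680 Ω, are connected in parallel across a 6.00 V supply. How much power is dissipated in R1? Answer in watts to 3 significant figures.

The supply voltage appears across each parallel branch — just use P = V²/R1.
P_R1 = V² / R1 = (6.00)² / 84.0 Ω = 0.4286 W

0.429 W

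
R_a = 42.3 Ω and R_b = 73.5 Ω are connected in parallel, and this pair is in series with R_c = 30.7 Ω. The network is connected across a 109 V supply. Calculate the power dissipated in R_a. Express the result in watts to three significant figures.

61.1 W

Reduce the parallel combination to a single R_p; the circuit then becomes R_p in series with the remaining resistor.
R_p = (42.3×73.5)/(42.3+73.5) = 26.85 Ω
R_total = R_p + 30.7 = 26.85 + 30.7 = 57.55 Ω
I = V / R_total = 109 / 57.55 = 1.894 A
Voltage across the parallel pair: V_p = I × R_p = 1.894 × 26.85 = 50.85 V
Use P = V²/R for R_a with V = V_p.
P_R_a = (50.85)² / 42.3 = 61.13 W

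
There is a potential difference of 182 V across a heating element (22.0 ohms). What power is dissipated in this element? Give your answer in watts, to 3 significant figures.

1510 W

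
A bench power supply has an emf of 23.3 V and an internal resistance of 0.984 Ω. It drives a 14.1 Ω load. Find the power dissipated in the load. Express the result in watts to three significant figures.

Find the circuit current first, then P = I²R for the load (series elements share I).
I = ε / (r + R) = 23.3 / (0.984 + 14.1) = 1.545 A
P_load = I² R = (1.545)² × 14.1 = 33.64 W

33.6 W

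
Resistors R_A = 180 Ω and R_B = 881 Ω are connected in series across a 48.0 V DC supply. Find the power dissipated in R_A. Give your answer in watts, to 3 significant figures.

0.368 W

Every series element carries the same I. Get I from the total resistance, then P = I² × R_A.
R_total = 180 + 881 = 1061 Ω
I = V / R_total = 48.0 / 1061 = 0.04524 A
P_R_A = I² × R_A = (0.04524)² × 180 = 0.3684 W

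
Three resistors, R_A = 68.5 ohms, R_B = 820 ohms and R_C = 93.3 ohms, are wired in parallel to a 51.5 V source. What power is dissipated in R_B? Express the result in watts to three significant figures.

3.23 W

Each parallel branch sees the full supply voltage, so P = V²/R applies directly to the target branch.
P_R_B = V² / R_B = (51.5)² / 820 Ω = 3.234 W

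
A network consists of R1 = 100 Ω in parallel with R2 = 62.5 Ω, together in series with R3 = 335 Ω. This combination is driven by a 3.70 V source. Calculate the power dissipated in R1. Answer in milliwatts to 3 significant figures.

Reduce the parallel combination to a single R_p; the circuit then becomes R_p in series with the remaining resistor.
R_p = (100×62.5)/(100+62.5) = 38.46 Ω
R_total = R_p + 335 = 38.46 + 335 = 373.5 Ω
I = V / R_total = 3.70 / 373.5 = 0.009907 A
Voltage across the parallel pair: V_p = I × R_p = 0.009907 × 38.46 = 0.3811 V
Use P = V²/R for R1 with V = V_p.
P_R1 = (0.3811)² / 100 = 0.001452 W

1.45 mW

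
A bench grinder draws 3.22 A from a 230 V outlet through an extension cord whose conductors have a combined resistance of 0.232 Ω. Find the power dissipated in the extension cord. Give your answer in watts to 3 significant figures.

Line loss is just I²R for the cable — we know both I and R_line directly.
The extension cord carries the full 3.22 A.
P_line = I² R_line = (3.220)² × 0.232 = 2.405 W

2.41 W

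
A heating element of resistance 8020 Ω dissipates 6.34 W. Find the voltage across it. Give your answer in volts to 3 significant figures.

Inverting the appropriate power form: V = √(P R).
V = √(6.34 × 8020) = 225.5 V

225 V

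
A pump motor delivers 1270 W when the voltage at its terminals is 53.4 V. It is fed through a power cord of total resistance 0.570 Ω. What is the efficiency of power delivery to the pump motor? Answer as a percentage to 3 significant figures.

I = P / V = 1270 / 53.4 = 23.78 A through the power cord.
P_line = I² R_line = (23.78)² × 0.570 = 322.4 W
P_source = P_load + P_line = 1270 + 322.4 = 1592 W
η = P_load / P_source = 1270 / 1592 = 0.7975

79.8 %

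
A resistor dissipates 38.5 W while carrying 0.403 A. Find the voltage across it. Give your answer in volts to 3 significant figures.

95.5 V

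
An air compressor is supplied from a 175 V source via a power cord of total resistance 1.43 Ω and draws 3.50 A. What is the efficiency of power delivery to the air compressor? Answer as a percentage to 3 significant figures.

97.1 %

The power cord carries the full 3.50 A.
P_line = I² R_line = (3.500)² × 1.43 = 17.52 W
P_source = V I = 175 × 3.500 = 612.5 W; P_load = 595.0 W
η = P_load / P_source = 595.0 / 612.5 = 0.9714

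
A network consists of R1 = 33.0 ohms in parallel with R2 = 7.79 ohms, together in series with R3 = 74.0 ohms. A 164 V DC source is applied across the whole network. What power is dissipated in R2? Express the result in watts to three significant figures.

Collapse the R1‖R2 pair into one equivalent R_p; then R_p and R3 form a series string.
R_p = (33.0×7.79)/(33.0+7.79) = 6.302 Ω
R_total = R_p + 74.0 = 6.302 + 74.0 = 80.30 Ω
I = V / R_total = 164 / 80.30 = 2.042 A
Voltage across the parallel pair: V_p = I × R_p = 2.042 × 6.302 = 12.87 V
R2 has V_p across it, so P = V_p²/R2.
P_R2 = (12.87)² / 7.79 = 21.27 W

21.3 W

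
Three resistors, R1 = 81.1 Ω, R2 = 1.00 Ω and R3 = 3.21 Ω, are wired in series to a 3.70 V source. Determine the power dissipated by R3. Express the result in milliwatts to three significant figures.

Series elements share the same current, so find I first, then use P = I²R.
R_total = 81.1 + 1.00 + 3.21 = 85.31 Ω
I = V / R_total = 3.70 / 85.31 = 0.04337 A
P_R3 = I² × R3 = (0.04337)² × 3.21 = 0.006038 W

6.04 mW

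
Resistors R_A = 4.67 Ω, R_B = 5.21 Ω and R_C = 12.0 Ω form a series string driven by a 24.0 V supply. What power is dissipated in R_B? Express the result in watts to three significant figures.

Every series element carries the same I. Get I from the total resistance, then P = I² × R_B.
R_total = 4.67 + 5.21 + 12.0 = 21.88 Ω
I = V / R_total = 24.0 / 21.88 = 1.097 A
P_R_B = I² × R_B = (1.097)² × 5.21 = 6.269 W

6.27 W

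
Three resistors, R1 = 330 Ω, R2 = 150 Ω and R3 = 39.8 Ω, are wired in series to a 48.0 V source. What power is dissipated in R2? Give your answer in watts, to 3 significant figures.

Every series element carries the same I. Get I from the total resistance, then P = I² × R2.
R_total = 330 + 150 + 39.8 = 519.8 Ω
I = V / R_total = 48.0 / 519.8 = 0.09234 A
P_R2 = I² × R2 = (0.09234)² × 150 = 1.279 W

1.28 W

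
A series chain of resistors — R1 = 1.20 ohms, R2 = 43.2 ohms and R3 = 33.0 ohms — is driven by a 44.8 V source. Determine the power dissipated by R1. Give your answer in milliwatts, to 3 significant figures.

402 mW

Series elements share the same current, so find I first, then use P = I²R.
R_total = 1.20 + 43.2 + 33.0 = 77.40 Ω
I = V / R_total = 44.8 / 77.40 = 0.5788 A
P_R1 = I² × R1 = (0.5788)² × 1.20 = 0.4020 W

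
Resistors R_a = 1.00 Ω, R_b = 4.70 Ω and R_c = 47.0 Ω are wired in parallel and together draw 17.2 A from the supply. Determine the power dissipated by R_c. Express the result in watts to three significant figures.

Only the total current is stated, so first find the parallel equivalent to get the voltage across the combination.
1/R_eq = 1/1.00 + 1/4.70 + 1/47.0 ⇒ R_eq = 0.8103 Ω
V = I_total × R_eq = 17.20 × 0.8103 = 13.94 V
P_R_c = V² / R_c = (13.94)² / 47.0 = 4.133 W

4.13 W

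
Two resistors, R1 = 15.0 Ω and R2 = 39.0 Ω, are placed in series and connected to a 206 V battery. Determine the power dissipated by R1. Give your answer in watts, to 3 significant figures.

The current is common to all series resistors; compute it, then apply P = I²R for the target.
R_total = 15.0 + 39.0 = 54.00 Ω
I = V / R_total = 206 / 54.00 = 3.815 A
P_R1 = I² × R1 = (3.815)² × 15.0 = 218.3 W

218 W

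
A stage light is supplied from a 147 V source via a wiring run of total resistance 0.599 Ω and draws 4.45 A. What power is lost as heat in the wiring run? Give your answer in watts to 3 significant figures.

11.9 W

Line loss is just I²R for the cable — we know both I and R_line directly.
The wiring run carries the full 4.45 A.
P_line = I² R_line = (4.450)² × 0.599 = 11.86 W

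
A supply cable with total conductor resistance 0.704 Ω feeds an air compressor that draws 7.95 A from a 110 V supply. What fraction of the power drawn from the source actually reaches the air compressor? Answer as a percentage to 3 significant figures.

The supply cable carries the full 7.95 A.
P_line = I² R_line = (7.950)² × 0.704 = 44.49 W
P_source = V I = 110 × 7.950 = 874.5 W; P_load = 830.0 W
η = P_load / P_source = 830.0 / 874.5 = 0.9491

94.9 %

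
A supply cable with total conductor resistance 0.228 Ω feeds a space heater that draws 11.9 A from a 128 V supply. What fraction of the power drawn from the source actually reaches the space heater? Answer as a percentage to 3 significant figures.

97.9 %

The supply cable carries the full 11.9 A.
P_line = I² R_line = (11.90)² × 0.228 = 32.29 W
P_source = V I = 128 × 11.90 = 1523 W; P_load = 1491 W
η = P_load / P_source = 1491 / 1523 = 0.9788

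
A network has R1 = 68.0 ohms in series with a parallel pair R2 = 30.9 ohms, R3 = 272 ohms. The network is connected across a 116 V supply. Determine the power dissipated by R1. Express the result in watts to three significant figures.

99.8 W

First combine the parallel branches into one equivalent R_p, then R1 + R_p is a series pair.
R_p = (30.9×272)/(30.9+272) = 27.75 Ω
R_total = 68.0 + 27.75 = 95.75 Ω
I = V / R_total = 116 / 95.75 = 1.212 A
All the current flows through R1; use P = I²R.
P_R1 = (1.212)² × 68.0 = 99.81 W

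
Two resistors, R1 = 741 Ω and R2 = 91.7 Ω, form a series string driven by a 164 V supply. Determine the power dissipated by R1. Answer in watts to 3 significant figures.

In a series string the same current flows through every resistor — find that current, then P = I²R for the one we want.
R_total = 741 + 91.7 = 832.7 Ω
I = V / R_total = 164 / 832.7 = 0.1969 A
P_R1 = I² × R1 = (0.1969)² × 741 = 28.74 W

28.7 W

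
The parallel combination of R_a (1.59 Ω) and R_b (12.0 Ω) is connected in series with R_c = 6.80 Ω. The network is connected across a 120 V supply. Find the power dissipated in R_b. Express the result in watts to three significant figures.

First find R_p for the parallel pair, then treat R_p + R_c as a series loop.
R_p = (1.59×12.0)/(1.59+12.0) = 1.404 Ω
R_total = R_p + 6.80 = 1.404 + 6.80 = 8.204 Ω
I = V / R_total = 120 / 8.204 = 14.63 A
Voltage across the parallel pair: V_p = I × R_p = 14.63 × 1.404 = 20.54 V
Use P = V²/R for R_b with V = V_p.
P_R_b = (20.54)² / 12.0 = 35.14 W

35.1 W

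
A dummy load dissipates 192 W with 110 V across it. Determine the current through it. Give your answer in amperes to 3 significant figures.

1.75 A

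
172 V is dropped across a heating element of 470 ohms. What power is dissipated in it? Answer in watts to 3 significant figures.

62.9 W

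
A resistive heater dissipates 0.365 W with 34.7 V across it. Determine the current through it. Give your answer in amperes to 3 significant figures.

0.0105 A

From P = V I = I²R = V²/R, with the two given quantities we get I = P / V.
I = 0.365 / 34.7 = 0.01052 A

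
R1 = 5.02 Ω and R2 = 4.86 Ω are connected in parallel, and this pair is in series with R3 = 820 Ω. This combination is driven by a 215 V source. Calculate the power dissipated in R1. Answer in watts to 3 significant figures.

Reduce the parallel combination to a single R_p; the circuit then becomes R_p in series with the remaining resistor.
R_p = (5.02×4.86)/(5.02+4.86) = 2.469 Ω
R_total = R_p + 820 = 2.469 + 820 = 822.5 Ω
I = V / R_total = 215 / 822.5 = 0.2614 A
Voltage across the parallel pair: V_p = I × R_p = 0.2614 × 2.469 = 0.6455 V
R1 has V_p across it, so P = V_p²/R1.
P_R1 = (0.6455)² / 5.02 = 0.08300 W

0.0830 W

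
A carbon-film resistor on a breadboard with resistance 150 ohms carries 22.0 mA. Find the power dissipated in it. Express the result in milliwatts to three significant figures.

72.6 mW

Current and resistance are given, so P = I²R is the direct form.
P = (0.02200 A)² × 150 Ω = 0.07260 W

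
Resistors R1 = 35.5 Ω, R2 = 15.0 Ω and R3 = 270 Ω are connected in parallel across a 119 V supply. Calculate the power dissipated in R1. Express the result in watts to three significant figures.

399 W

Each parallel branch sees the full supply voltage, so P = V²/R applies directly to the target branch.
P_R1 = V² / R1 = (119)² / 35.5 Ω = 398.9 W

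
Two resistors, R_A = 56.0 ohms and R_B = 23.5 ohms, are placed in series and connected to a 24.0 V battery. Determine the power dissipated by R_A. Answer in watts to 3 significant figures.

5.10 W

Since the resistors are in series they all carry the loop current I = V/R_total; the power in any one is I²R.
R_total = 56.0 + 23.5 = 79.50 Ω
I = V / R_total = 24.0 / 79.50 = 0.3019 A
P_R_A = I² × R_A = (0.3019)² × 56.0 = 5.104 W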